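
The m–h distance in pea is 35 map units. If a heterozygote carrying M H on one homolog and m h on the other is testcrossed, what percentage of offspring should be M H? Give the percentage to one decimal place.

A map distance of 35 map units corresponds to a recombination frequency of 0.350.
The F1 is M H / m h, so M H is a parental gamete class with expected frequency (1 − r)/2 = 0.650/2 = 0.3250.
That is 0.3250 = 32.5% of the progeny.

32.5%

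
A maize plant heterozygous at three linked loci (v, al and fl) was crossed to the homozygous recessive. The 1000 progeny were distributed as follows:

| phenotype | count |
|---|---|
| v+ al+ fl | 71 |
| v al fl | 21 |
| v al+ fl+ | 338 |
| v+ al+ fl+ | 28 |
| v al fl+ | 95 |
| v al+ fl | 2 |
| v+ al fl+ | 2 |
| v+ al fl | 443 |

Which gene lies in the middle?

fl

The two most frequent reciprocal classes, v al+ fl+ and v+ al fl, are the parental types, so the F1 was v al+ fl+ / v+ al fl.
The two rarest classes, v al+ fl and v+ al fl+, are the double crossovers. Comparing them with the parentals, only the fl allele has switched, so fl is the middle locus and the order is al – fl – v.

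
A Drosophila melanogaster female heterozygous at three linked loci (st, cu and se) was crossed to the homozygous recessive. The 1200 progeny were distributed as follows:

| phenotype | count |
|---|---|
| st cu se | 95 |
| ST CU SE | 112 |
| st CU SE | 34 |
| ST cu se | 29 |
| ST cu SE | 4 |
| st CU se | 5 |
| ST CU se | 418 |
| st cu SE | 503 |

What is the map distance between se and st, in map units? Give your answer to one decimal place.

18.0 map units

The two most frequent reciprocal classes, st cu SE and ST CU se, are the parental types, so the F1 was st cu SE / ST CU se.
The two rarest classes, ST cu SE and st CU se, are the double crossovers. Comparing them with the parentals, only the st allele has switched, so st is the middle locus and the order is cu – st – se.
Crossovers in the st–se interval produce the single-crossover classes st cu se and ST CU SE (95 + 112 = 207) plus the double crossovers (9).
RF(st–se) = (207 + 9) / 1200 = 216/1200 = 0.1800 → 18.0 map units.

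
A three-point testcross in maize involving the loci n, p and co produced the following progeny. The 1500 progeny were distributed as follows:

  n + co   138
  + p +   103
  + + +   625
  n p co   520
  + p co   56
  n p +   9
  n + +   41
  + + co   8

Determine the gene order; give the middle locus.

The two most frequent reciprocal classes, n p co and + + +, are the parental types, so the F1 was n p co / + + +.
The two rarest classes, n p + and + + co, are the double crossovers. Comparing them with the parentals, only the co allele has switched, so co is the middle locus and the order is p – co – n.

co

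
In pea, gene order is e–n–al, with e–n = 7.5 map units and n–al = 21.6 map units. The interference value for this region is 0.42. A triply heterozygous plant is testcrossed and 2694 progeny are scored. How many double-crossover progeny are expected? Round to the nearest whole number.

25

Map distances give recombination frequencies of 0.075 and 0.216 for the two intervals.
With interference 0.42 (so coincidence = 0.58), expected double-crossover frequency = 0.075 × 0.216 × 0.58 = 0.00940.
Expected number = 0.00940 × 2694 = 25.31 ≈ 25.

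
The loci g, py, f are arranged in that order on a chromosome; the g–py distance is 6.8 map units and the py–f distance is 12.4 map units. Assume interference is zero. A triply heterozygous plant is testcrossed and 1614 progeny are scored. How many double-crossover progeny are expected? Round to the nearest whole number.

Map distances give recombination frequencies of 0.068 and 0.124 for the two intervals.
With no interference, expected double-crossover frequency = 0.068 × 0.124 = 0.00843.
Expected number = 0.00843 × 1614 = 13.61 ≈ 14.

14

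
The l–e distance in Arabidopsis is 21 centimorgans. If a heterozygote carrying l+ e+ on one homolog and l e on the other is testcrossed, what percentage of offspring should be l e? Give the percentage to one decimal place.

A map distance of 21 centimorgans corresponds to a recombination frequency of 0.210.
The F1 is l+ e+ / l e, so l e is a parental gamete class with expected frequency (1 − r)/2 = 0.790/2 = 0.3950.
That is 0.3950 = 39.5% of the progeny.

39.5%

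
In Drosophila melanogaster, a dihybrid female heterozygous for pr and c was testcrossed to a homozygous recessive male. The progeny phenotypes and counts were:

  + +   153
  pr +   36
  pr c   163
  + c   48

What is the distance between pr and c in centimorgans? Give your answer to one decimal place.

21.0 centimorgans

The two most frequent classes, + + (153) and pr c (163), are the parental types, so the F1 was + + / pr c.
The recombinant classes are + c and pr +: 48 + 36 = 84.
Recombination frequency = 84/400 = 0.2100 ≈ 21.0%, i.e. 21.0 centimorgans.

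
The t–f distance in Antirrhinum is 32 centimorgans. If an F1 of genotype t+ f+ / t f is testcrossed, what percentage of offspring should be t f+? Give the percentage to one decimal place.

16.0%

A map distance of 32 centimorgans corresponds to a recombination frequency of 0.320.
The F1 is t+ f+ / t f, so t f+ is a recombinant gamete class with expected frequency r/2 = 0.320/2 = 0.1600.
That is 0.1600 = 16.0% of the progeny.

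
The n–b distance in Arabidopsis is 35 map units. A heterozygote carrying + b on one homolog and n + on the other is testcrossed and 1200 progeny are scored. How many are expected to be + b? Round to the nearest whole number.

A map distance of 35 map units corresponds to a recombination frequency of 0.350.
The F1 is + b / n +, so + b is a parental gamete class with expected frequency (1 − r)/2 = 0.650/2 = 0.3250.
Expected number = 0.3250 × 1200 = 390.00 ≈ 390.

390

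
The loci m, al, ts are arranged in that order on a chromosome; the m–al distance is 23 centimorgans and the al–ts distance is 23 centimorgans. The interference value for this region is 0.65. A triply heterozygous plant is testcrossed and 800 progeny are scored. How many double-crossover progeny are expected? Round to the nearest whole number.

Map distances give recombination frequencies of 0.230 and 0.230 for the two intervals.
With interference 0.65 (so coincidence = 0.35), expected double-crossover frequency = 0.230 × 0.230 × 0.35 = 0.01852.
Expected number = 0.01852 × 800 = 14.81 ≈ 15.

15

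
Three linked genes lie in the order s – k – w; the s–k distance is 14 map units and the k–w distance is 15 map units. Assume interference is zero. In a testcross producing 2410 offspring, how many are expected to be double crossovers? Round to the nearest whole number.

Map distances give recombination frequencies of 0.140 and 0.150 for the two intervals.
With no interference, expected double-crossover frequency = 0.140 × 0.150 = 0.02100.
Expected number = 0.02100 × 2410 = 50.61 ≈ 51.

51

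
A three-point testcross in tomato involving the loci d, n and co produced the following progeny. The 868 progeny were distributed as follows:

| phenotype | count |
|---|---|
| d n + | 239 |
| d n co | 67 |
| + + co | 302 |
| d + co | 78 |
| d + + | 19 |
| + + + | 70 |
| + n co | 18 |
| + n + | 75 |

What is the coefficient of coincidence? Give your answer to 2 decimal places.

0.97

The two most frequent reciprocal classes, d n + and + + co, are the parental types, so the F1 was d n + / + + co.
The two rarest classes, d + + and + n co, are the double crossovers. Comparing them with the parentals, only the n allele has switched, so n is the middle locus and the order is d – n – co.
d–n: (153 + 37)/868 = 0.2189; n–co: (137 + 37)/868 = 0.2005.
Expected DCO frequency = 0.2189 × 0.2005 ≈ 0.04389; observed = 37/868 ≈ 0.04263.
Coefficient of coincidence = 0.04263/0.04389 ≈ 0.97.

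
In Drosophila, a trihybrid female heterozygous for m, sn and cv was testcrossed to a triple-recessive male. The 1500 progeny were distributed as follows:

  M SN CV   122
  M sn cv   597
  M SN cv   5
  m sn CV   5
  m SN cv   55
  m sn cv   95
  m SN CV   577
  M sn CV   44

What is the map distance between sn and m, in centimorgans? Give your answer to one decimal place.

15.1 centimorgans

The two most frequent reciprocal classes, M sn cv and m SN CV, are the parental types, so the F1 was M sn cv / m SN CV.
The two rarest classes, M SN cv and m sn CV, are the double crossovers. Comparing them with the parentals, only the sn allele has switched, so sn is the middle locus and the order is m – sn – cv.
Crossovers in the m–sn interval produce the single-crossover classes m sn cv and M SN CV (95 + 122 = 217) plus the double crossovers (10).
RF(m–sn) = (217 + 10) / 1500 = 227/1500 = 0.1513 → 15.1 centimorgans.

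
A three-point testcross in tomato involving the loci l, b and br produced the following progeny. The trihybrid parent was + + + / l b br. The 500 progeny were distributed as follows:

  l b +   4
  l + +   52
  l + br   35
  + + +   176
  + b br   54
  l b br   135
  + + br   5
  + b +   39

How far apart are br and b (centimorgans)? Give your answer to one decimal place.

The two rarest classes, + + br and l b +, are the double crossovers. Comparing them with the parentals, only the br allele has switched, so br is the middle locus and the order is b – br – l.
Crossovers in the b–br interval produce the single-crossover classes + b + and l + br (39 + 35 = 74) plus the double crossovers (9).
RF(b–br) = (74 + 9) / 500 = 83/500 = 0.1660 → 16.6 centimorgans.

16.6 centimorgans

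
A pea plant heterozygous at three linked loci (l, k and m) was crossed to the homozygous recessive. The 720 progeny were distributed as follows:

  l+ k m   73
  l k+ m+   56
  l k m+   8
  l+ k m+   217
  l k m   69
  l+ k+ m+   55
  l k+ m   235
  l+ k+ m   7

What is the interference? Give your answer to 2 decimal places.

0.46

The two most frequent reciprocal classes, l+ k m+ and l k+ m, are the parental types, so the F1 was l+ k m+ / l k+ m.
The two rarest classes, l k m+ and l+ k+ m, are the double crossovers. Comparing them with the parentals, only the l allele has switched, so l is the middle locus and the order is m – l – k.
m–l: (129 + 15)/720 = 0.2000; l–k: (124 + 15)/720 = 0.1931.
Expected DCO frequency = 0.2000 × 0.1931 ≈ 0.03862; observed = 15/720 ≈ 0.02083.
Coefficient of coincidence = 0.02083/0.03862 ≈ 0.54; interference = 1 − 0.54 = 0.46.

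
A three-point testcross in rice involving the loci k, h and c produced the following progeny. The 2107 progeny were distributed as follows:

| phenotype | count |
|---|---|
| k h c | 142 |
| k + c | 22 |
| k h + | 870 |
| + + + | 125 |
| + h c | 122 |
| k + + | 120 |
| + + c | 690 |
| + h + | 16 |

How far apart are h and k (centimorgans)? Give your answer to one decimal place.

The two most frequent reciprocal classes, k h + and + + c, are the parental types, so the F1 was k h + / + + c.
The two rarest classes, + h + and k + c, are the double crossovers. Comparing them with the parentals, only the k allele has switched, so k is the middle locus and the order is h – k – c.
Crossovers in the h–k interval produce the single-crossover classes k + + and + h c (120 + 122 = 242) plus the double crossovers (38).
RF(h–k) = (242 + 38) / 2107 = 280/2107 = 0.1329 → 13.3 centimorgans.

13.3 centimorgans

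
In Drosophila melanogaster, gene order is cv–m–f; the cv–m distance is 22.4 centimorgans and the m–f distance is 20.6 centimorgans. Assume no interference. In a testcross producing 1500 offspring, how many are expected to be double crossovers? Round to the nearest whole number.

69

Map distances give recombination frequencies of 0.224 and 0.206 for the two intervals.
With no interference, expected double-crossover frequency = 0.224 × 0.206 = 0.04614.
Expected number = 0.04614 × 1500 = 69.22 ≈ 69.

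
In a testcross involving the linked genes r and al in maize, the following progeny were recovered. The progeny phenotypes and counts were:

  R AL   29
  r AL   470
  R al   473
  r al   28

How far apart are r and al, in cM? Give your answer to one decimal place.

The two most frequent classes, R al (473) and r AL (470), are the parental types, so the F1 was R al / r AL.
The recombinant classes are R AL and r al: 29 + 28 = 57.
Recombination frequency = 57/1000 = 0.0570 ≈ 5.7%, i.e. 5.7 cM.

5.7 cM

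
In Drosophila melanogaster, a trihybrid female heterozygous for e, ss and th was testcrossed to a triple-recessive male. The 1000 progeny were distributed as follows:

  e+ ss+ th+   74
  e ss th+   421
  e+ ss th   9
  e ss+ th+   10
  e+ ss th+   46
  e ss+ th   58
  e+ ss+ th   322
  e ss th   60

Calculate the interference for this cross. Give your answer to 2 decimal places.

The two most frequent reciprocal classes, e ss th+ and e+ ss+ th, are the parental types, so the F1 was e ss th+ / e+ ss+ th.
The two rarest classes, e ss+ th+ and e+ ss th, are the double crossovers. Comparing them with the parentals, only the ss allele has switched, so ss is the middle locus and the order is e – ss – th.
e–ss: (104 + 19)/1000 = 0.1230; ss–th: (134 + 19)/1000 = 0.1530.
Expected DCO frequency = 0.1230 × 0.1530 ≈ 0.01882; observed = 19/1000 ≈ 0.01900.
Coefficient of coincidence = 0.01900/0.01882 ≈ 1.01; interference = 1 − 1.01 = -0.01.

-0.01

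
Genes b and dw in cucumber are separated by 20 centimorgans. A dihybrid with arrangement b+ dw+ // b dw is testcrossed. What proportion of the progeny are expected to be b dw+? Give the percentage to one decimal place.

10.0%

A map distance of 20 centimorgans corresponds to a recombination frequency of 0.200.
The F1 is b+ dw+ / b dw, so b dw+ is a recombinant gamete class with expected frequency r/2 = 0.200/2 = 0.1000.
That is 0.1000 = 10.0% of the progeny.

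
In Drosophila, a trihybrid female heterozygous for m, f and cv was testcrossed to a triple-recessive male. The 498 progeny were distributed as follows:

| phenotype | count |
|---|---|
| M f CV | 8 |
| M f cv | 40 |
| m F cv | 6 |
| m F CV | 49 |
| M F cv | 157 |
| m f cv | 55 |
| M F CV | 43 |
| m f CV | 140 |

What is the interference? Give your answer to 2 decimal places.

0.40

The two most frequent reciprocal classes, M F cv and m f CV, are the parental types, so the F1 was M F cv / m f CV.
The two rarest classes, m F cv and M f CV, are the double crossovers. Comparing them with the parentals, only the m allele has switched, so m is the middle locus and the order is cv – m – f.
cv–m: (98 + 14)/498 = 0.2249; m–f: (89 + 14)/498 = 0.2068.
Expected DCO frequency = 0.2249 × 0.2068 ≈ 0.04651; observed = 14/498 ≈ 0.02811.
Coefficient of coincidence = 0.02811/0.04651 ≈ 0.60; interference = 1 − 0.60 = 0.40.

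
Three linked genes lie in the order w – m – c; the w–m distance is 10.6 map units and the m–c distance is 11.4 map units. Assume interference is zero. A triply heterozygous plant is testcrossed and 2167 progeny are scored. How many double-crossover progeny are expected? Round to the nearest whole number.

26

Map distances give recombination frequencies of 0.106 and 0.114 for the two intervals.
With no interference, expected double-crossover frequency = 0.106 × 0.114 = 0.01208.
Expected number = 0.01208 × 2167 = 26.19 ≈ 26.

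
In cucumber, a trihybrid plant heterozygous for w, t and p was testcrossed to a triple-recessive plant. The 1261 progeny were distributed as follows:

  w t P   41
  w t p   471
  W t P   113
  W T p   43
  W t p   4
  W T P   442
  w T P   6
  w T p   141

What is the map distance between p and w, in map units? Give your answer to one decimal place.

The two most frequent reciprocal classes, W T P and w t p, are the parental types, so the F1 was W T P / w t p.
The two rarest classes, w T P and W t p, are the double crossovers. Comparing them with the parentals, only the w allele has switched, so w is the middle locus and the order is t – w – p.
Crossovers in the w–p interval produce the single-crossover classes W T p and w t P (43 + 41 = 84) plus the double crossovers (10).
RF(w–p) = (84 + 10) / 1261 = 94/1261 = 0.0745 → 7.5 map units.

7.5 map units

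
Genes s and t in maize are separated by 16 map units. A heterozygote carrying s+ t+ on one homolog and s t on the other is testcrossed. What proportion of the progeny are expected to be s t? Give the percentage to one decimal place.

A map distance of 16 map units corresponds to a recombination frequency of 0.160.
The F1 is s+ t+ / s t, so s t is a parental gamete class with expected frequency (1 − r)/2 = 0.840/2 = 0.4200.
That is 0.4200 = 42.0% of the progeny.

42.0%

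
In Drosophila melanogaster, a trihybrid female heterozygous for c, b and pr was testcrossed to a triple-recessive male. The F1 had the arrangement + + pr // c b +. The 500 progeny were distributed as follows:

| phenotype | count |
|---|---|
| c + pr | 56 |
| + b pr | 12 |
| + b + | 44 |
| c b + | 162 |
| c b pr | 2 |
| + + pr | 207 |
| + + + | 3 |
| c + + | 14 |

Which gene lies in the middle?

pr

The two rarest classes, + + + and c b pr, are the double crossovers. Comparing them with the parentals, only the pr allele has switched, so pr is the middle locus and the order is b – pr – c.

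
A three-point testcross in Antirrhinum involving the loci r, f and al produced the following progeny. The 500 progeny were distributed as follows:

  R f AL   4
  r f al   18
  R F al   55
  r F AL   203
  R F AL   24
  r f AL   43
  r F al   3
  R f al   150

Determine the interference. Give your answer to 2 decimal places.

The two most frequent reciprocal classes, r F AL and R f al, are the parental types, so the F1 was r F AL / R f al.
The two rarest classes, r F al and R f AL, are the double crossovers. Comparing them with the parentals, only the al allele has switched, so al is the middle locus and the order is f – al – r.
f–al: (98 + 7)/500 = 0.2100; al–r: (42 + 7)/500 = 0.0980.
Expected DCO frequency = 0.2100 × 0.0980 ≈ 0.02058; observed = 7/500 ≈ 0.01400.
Coefficient of coincidence = 0.01400/0.02058 ≈ 0.68; interference = 1 − 0.68 = 0.32.

0.32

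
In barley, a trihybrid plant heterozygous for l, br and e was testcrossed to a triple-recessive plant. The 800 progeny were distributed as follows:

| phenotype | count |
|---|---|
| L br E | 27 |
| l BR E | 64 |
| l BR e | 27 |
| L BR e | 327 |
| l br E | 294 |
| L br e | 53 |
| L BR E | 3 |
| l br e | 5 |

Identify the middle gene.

e

The two most frequent reciprocal classes, L BR e and l br E, are the parental types, so the F1 was L BR e / l br E.
The two rarest classes, L BR E and l br e, are the double crossovers. Comparing them with the parentals, only the e allele has switched, so e is the middle locus and the order is br – e – l.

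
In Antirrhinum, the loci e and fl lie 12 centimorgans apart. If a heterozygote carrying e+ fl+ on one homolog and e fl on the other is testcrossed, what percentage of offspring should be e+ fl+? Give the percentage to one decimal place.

A map distance of 12 centimorgans corresponds to a recombination frequency of 0.120.
The F1 is e+ fl+ / e fl, so e+ fl+ is a parental gamete class with expected frequency (1 − r)/2 = 0.880/2 = 0.4400.
That is 0.4400 = 44.0% of the progeny.

44.0%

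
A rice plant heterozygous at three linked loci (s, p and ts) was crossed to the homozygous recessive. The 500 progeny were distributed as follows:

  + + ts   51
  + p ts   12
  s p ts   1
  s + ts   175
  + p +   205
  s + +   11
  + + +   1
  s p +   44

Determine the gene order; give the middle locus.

p

The two most frequent reciprocal classes, + p + and s + ts, are the parental types, so the F1 was + p + / s + ts.
The two rarest classes, + + + and s p ts, are the double crossovers. Comparing them with the parentals, only the p allele has switched, so p is the middle locus and the order is s – p – ts.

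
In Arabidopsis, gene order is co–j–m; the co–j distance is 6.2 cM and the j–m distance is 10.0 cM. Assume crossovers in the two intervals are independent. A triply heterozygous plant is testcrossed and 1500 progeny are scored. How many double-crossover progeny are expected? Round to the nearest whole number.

9

Map distances give recombination frequencies of 0.062 and 0.100 for the two intervals.
With no interference, expected double-crossover frequency = 0.062 × 0.100 = 0.00620.
Expected number = 0.00620 × 1500 = 9.30 ≈ 9.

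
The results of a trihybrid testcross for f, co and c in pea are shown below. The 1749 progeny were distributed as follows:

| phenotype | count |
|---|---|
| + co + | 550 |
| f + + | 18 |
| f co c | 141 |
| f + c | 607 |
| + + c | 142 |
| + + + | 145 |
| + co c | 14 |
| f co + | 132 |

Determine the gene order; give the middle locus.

The two most frequent reciprocal classes, + co + and f + c, are the parental types, so the F1 was + co + / f + c.
The two rarest classes, + co c and f + +, are the double crossovers. Comparing them with the parentals, only the c allele has switched, so c is the middle locus and the order is co – c – f.

c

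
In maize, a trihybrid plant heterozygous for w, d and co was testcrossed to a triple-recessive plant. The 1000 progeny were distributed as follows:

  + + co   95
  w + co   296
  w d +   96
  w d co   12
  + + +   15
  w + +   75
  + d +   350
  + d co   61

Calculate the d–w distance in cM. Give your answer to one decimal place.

21.8 cM

The two most frequent reciprocal classes, w + co and + d +, are the parental types, so the F1 was w + co / + d +.
The two rarest classes, w d co and + + +, are the double crossovers. Comparing them with the parentals, only the d allele has switched, so d is the middle locus and the order is co – d – w.
Crossovers in the d–w interval produce the single-crossover classes + + co and w d + (95 + 96 = 191) plus the double crossovers (27).
RF(d–w) = (191 + 27) / 1000 = 218/1000 = 0.2180 → 21.8 cM.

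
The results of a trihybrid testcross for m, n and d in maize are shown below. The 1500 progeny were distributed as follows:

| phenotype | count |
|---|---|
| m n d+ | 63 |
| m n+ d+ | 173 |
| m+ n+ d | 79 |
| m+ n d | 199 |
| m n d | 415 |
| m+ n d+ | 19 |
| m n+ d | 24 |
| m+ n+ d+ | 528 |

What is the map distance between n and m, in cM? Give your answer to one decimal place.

27.7 cM

The two most frequent reciprocal classes, m n d and m+ n+ d+, are the parental types, so the F1 was m n d / m+ n+ d+.
The two rarest classes, m n+ d and m+ n d+, are the double crossovers. Comparing them with the parentals, only the n allele has switched, so n is the middle locus and the order is m – n – d.
Crossovers in the m–n interval produce the single-crossover classes m+ n d and m n+ d+ (199 + 173 = 372) plus the double crossovers (43).
RF(m–n) = (372 + 43) / 1500 = 415/1500 = 0.2767 → 27.7 cM.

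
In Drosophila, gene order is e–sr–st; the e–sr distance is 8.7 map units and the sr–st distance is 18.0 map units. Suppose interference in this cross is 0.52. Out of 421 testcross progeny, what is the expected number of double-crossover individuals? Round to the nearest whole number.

3

Map distances give recombination frequencies of 0.087 and 0.180 for the two intervals.
With interference 0.52 (so coincidence = 0.48), expected double-crossover frequency = 0.087 × 0.180 × 0.48 = 0.00752.
Expected number = 0.00752 × 421 = 3.16 ≈ 3.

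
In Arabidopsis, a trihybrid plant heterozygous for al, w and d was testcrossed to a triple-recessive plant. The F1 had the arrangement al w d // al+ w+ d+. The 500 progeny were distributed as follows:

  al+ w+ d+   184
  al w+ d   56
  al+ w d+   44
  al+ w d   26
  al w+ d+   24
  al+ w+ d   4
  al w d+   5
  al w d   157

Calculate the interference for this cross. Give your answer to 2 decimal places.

The two rarest classes, al w d+ and al+ w+ d, are the double crossovers. Comparing them with the parentals, only the d allele has switched, so d is the middle locus and the order is w – d – al.
w–d: (100 + 9)/500 = 0.2180; d–al: (50 + 9)/500 = 0.1180.
Expected DCO frequency = 0.2180 × 0.1180 ≈ 0.02572; observed = 9/500 ≈ 0.01800.
Coefficient of coincidence = 0.01800/0.02572 ≈ 0.70; interference = 1 − 0.70 = 0.30.

0.30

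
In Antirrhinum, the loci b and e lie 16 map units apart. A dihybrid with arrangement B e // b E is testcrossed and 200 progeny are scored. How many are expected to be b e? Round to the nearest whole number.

16

A map distance of 16 map units corresponds to a recombination frequency of 0.160.
The F1 is B e / b E, so b e is a recombinant gamete class with expected frequency r/2 = 0.160/2 = 0.0800.
Expected number = 0.0800 × 200 = 16.00 ≈ 16.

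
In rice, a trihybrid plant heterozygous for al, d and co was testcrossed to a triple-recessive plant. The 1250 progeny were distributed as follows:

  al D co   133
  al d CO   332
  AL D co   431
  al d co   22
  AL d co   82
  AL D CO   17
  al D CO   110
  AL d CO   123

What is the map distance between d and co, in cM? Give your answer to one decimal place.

The two most frequent reciprocal classes, AL D co and al d CO, are the parental types, so the F1 was AL D co / al d CO.
The two rarest classes, AL D CO and al d co, are the double crossovers. Comparing them with the parentals, only the co allele has switched, so co is the middle locus and the order is al – co – d.
Crossovers in the co–d interval produce the single-crossover classes AL d co and al D CO (82 + 110 = 192) plus the double crossovers (39).
RF(co–d) = (192 + 39) / 1250 = 231/1250 = 0.1848 → 18.5 cM.

18.5 cM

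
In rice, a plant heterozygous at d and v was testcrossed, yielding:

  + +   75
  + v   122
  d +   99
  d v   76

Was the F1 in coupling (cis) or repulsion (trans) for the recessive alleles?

trans

The two most frequent classes are + v (122) and d + (99); these are the parental (non-recombinant) types.
So the F1 carried + v on one chromosome and d + on the other — the recessive alleles are on opposite chromosomes (trans / repulsion).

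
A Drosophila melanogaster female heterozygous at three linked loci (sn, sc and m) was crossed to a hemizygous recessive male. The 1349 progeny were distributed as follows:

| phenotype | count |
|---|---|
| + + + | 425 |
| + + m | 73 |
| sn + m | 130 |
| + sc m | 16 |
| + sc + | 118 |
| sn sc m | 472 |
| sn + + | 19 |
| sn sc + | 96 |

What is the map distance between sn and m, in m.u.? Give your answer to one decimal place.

The two most frequent reciprocal classes, sn sc m and + + +, are the parental types, so the F1 was sn sc m / + + +.
The two rarest classes, + sc m and sn + +, are the double crossovers. Comparing them with the parentals, only the sn allele has switched, so sn is the middle locus and the order is sc – sn – m.
Crossovers in the sn–m interval produce the single-crossover classes sn sc + and + + m (96 + 73 = 169) plus the double crossovers (35).
RF(sn–m) = (169 + 35) / 1349 = 204/1349 = 0.1512 → 15.1 m.u.

15.1 m.u.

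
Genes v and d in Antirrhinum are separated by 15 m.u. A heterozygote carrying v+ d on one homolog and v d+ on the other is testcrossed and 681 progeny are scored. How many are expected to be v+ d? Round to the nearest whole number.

A map distance of 15 m.u. corresponds to a recombination frequency of 0.150.
The F1 is v+ d / v d+, so v+ d is a parental gamete class with expected frequency (1 − r)/2 = 0.850/2 = 0.4250.
Expected number = 0.4250 × 681 = 289.43 ≈ 289.

289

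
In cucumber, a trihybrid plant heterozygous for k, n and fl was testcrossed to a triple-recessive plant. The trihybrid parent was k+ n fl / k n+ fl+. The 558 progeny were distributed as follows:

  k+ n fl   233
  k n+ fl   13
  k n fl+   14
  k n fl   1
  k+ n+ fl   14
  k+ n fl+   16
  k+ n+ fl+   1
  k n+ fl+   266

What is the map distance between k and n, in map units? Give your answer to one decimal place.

5.4 map units

The two rarest classes, k n fl and k+ n+ fl+, are the double crossovers. Comparing them with the parentals, only the k allele has switched, so k is the middle locus and the order is n – k – fl.
Crossovers in the n–k interval produce the single-crossover classes k+ n+ fl and k n fl+ (14 + 14 = 28) plus the double crossovers (2).
RF(n–k) = (28 + 2) / 558 = 30/558 = 0.0538 → 5.4 map units.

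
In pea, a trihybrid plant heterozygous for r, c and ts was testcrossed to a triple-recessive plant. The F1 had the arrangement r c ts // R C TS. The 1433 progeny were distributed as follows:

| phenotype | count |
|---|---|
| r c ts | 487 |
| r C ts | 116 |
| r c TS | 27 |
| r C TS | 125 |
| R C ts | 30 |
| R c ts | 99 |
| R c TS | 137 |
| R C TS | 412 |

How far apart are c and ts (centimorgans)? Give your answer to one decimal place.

The two rarest classes, r c TS and R C ts, are the double crossovers. Comparing them with the parentals, only the ts allele has switched, so ts is the middle locus and the order is c – ts – r.
Crossovers in the c–ts interval produce the single-crossover classes r C ts and R c TS (116 + 137 = 253) plus the double crossovers (57).
RF(c–ts) = (253 + 57) / 1433 = 310/1433 = 0.2163 → 21.6 centimorgans.

21.6 centimorgans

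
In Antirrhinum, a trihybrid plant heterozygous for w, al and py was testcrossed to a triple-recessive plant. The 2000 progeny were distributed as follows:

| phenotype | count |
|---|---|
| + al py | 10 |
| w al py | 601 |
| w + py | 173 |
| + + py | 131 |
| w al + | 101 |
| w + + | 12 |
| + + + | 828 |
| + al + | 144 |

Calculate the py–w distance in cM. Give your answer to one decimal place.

The two most frequent reciprocal classes, w al py and + + +, are the parental types, so the F1 was w al py / + + +.
The two rarest classes, + al py and w + +, are the double crossovers. Comparing them with the parentals, only the w allele has switched, so w is the middle locus and the order is al – w – py.
Crossovers in the w–py interval produce the single-crossover classes w al + and + + py (101 + 131 = 232) plus the double crossovers (22).
RF(w–py) = (232 + 22) / 2000 = 254/2000 = 0.1270 → 12.7 cM.

12.7 cM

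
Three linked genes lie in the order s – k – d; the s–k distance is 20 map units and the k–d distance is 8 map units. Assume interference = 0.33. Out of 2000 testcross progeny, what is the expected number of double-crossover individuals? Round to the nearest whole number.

21

Map distances give recombination frequencies of 0.200 and 0.080 for the two intervals.
With interference 0.33 (so coincidence = 0.67), expected double-crossover frequency = 0.200 × 0.080 × 0.67 = 0.01072.
Expected number = 0.01072 × 2000 = 21.44 ≈ 21.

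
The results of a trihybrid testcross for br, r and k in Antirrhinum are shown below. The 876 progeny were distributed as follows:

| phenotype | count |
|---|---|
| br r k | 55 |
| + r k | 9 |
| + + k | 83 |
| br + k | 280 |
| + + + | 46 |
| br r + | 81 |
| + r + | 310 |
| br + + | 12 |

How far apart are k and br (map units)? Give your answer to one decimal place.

The two most frequent reciprocal classes, br + k and + r +, are the parental types, so the F1 was br + k / + r +.
The two rarest classes, br + + and + r k, are the double crossovers. Comparing them with the parentals, only the k allele has switched, so k is the middle locus and the order is r – k – br.
Crossovers in the k–br interval produce the single-crossover classes + + k and br r + (83 + 81 = 164) plus the double crossovers (21).
RF(k–br) = (164 + 21) / 876 = 185/876 = 0.2112 → 21.1 map units.

21.1 map units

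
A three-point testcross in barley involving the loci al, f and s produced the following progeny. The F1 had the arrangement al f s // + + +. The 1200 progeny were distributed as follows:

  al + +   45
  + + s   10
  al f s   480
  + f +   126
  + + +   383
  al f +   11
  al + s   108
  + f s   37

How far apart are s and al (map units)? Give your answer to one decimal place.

8.6 map units

The two rarest classes, al f + and + + s, are the double crossovers. Comparing them with the parentals, only the s allele has switched, so s is the middle locus and the order is f – s – al.
Crossovers in the s–al interval produce the single-crossover classes + f s and al + + (37 + 45 = 82) plus the double crossovers (21).
RF(s–al) = (82 + 21) / 1200 = 103/1200 = 0.0858 → 8.6 map units.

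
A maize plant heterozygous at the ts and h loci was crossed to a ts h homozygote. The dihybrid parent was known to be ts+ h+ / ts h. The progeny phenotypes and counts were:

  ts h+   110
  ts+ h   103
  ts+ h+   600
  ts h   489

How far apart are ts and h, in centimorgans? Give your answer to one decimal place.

16.4 centimorgans

The recombinant classes are ts+ h and ts h+: 103 + 110 = 213.
Recombination frequency = 213/1302 = 0.1636 ≈ 16.4%, i.e. 16.4 centimorgans.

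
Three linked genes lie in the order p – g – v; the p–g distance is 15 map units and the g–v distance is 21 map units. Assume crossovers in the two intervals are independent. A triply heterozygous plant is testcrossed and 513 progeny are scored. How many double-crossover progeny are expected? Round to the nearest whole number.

16

Map distances give recombination frequencies of 0.150 and 0.210 for the two intervals.
With no interference, expected double-crossover frequency = 0.150 × 0.210 = 0.03150.
Expected number = 0.03150 × 513 = 16.16 ≈ 16.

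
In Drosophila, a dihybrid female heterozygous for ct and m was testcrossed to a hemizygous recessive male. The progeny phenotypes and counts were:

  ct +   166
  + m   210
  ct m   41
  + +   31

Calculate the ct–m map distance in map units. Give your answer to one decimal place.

16.1 map units

The two most frequent classes, + m (210) and ct + (166), are the parental types, so the F1 was + m / ct +.
The recombinant classes are + + and ct m: 31 + 41 = 72.
Recombination frequency = 72/448 = 0.1607 ≈ 16.1%, i.e. 16.1 map units.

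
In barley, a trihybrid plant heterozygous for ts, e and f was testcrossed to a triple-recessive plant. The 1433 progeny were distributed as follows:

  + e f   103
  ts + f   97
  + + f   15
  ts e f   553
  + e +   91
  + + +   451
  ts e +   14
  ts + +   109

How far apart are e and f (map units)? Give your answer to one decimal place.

The two most frequent reciprocal classes, ts e f and + + +, are the parental types, so the F1 was ts e f / + + +.
The two rarest classes, ts e + and + + f, are the double crossovers. Comparing them with the parentals, only the f allele has switched, so f is the middle locus and the order is ts – f – e.
Crossovers in the f–e interval produce the single-crossover classes ts + f and + e + (97 + 91 = 188) plus the double crossovers (29).
RF(f–e) = (188 + 29) / 1433 = 217/1433 = 0.1514 → 15.1 map units.

15.1 map units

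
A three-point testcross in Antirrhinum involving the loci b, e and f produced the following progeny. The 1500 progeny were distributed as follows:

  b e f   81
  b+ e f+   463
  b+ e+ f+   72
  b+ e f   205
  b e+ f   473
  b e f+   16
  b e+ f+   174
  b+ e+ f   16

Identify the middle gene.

b

The two most frequent reciprocal classes, b+ e f+ and b e+ f, are the parental types, so the F1 was b+ e f+ / b e+ f.
The two rarest classes, b e f+ and b+ e+ f, are the double crossovers. Comparing them with the parentals, only the b allele has switched, so b is the middle locus and the order is e – b – f.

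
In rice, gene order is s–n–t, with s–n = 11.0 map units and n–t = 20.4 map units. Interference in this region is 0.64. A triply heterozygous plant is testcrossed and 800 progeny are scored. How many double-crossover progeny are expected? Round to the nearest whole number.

Map distances give recombination frequencies of 0.110 and 0.204 for the two intervals.
With interference 0.64 (so coincidence = 0.36), expected double-crossover frequency = 0.110 × 0.204 × 0.36 = 0.00808.
Expected number = 0.00808 × 800 = 6.46 ≈ 6.

6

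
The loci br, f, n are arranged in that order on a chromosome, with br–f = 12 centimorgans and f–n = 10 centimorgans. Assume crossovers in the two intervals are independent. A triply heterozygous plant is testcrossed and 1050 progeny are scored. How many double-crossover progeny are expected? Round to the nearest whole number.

Map distances give recombination frequencies of 0.120 and 0.100 for the two intervals.
With no interference, expected double-crossover frequency = 0.120 × 0.100 = 0.01200.
Expected number = 0.01200 × 1050 = 12.60 ≈ 13.

13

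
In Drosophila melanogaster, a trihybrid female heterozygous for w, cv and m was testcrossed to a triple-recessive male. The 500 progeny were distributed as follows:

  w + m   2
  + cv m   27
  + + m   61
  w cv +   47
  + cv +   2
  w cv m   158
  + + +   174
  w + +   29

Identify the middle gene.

The two most frequent reciprocal classes, + + + and w cv m, are the parental types, so the F1 was + + + / w cv m.
The two rarest classes, + cv + and w + m, are the double crossovers. Comparing them with the parentals, only the cv allele has switched, so cv is the middle locus and the order is m – cv – w.

cv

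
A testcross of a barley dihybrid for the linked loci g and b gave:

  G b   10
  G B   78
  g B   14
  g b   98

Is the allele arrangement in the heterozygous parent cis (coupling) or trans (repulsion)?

The two most frequent classes are G B (78) and g b (98); these are the parental (non-recombinant) types.
So the F1 carried G B on one chromosome and g b on the other — the recessive alleles are on the same chromosome (cis / coupling).

cis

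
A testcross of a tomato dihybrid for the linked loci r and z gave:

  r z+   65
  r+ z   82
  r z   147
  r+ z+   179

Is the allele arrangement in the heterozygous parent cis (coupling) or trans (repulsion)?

The two most frequent classes are r+ z+ (179) and r z (147); these are the parental (non-recombinant) types.
So the F1 carried r+ z+ on one chromosome and r z on the other — the recessive alleles are on the same chromosome (cis / coupling).

cis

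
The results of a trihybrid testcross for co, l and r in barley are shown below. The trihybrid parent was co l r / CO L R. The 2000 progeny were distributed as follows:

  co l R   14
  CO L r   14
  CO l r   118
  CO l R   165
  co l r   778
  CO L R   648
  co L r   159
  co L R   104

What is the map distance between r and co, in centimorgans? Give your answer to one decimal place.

The two rarest classes, co l R and CO L r, are the double crossovers. Comparing them with the parentals, only the r allele has switched, so r is the middle locus and the order is co – r – l.
Crossovers in the co–r interval produce the single-crossover classes CO l r and co L R (118 + 104 = 222) plus the double crossovers (28).
RF(co–r) = (222 + 28) / 2000 = 250/2000 = 0.1250 → 12.5 centimorgans.

12.5 centimorgans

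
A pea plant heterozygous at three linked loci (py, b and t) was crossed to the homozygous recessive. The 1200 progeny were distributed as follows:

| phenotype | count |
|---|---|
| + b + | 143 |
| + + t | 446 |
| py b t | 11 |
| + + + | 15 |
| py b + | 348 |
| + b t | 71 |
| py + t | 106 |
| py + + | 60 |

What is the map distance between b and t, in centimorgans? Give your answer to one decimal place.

The two most frequent reciprocal classes, py b + and + + t, are the parental types, so the F1 was py b + / + + t.
The two rarest classes, py b t and + + +, are the double crossovers. Comparing them with the parentals, only the t allele has switched, so t is the middle locus and the order is py – t – b.
Crossovers in the t–b interval produce the single-crossover classes py + + and + b t (60 + 71 = 131) plus the double crossovers (26).
RF(t–b) = (131 + 26) / 1200 = 157/1200 = 0.1308 → 13.1 centimorgans.

13.1 centimorgans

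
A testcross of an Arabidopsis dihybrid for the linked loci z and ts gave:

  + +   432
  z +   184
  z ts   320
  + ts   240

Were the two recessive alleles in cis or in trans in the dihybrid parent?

The two most frequent classes are + + (432) and z ts (320); these are the parental (non-recombinant) types.
So the F1 carried + + on one chromosome and z ts on the other — the recessive alleles are on the same chromosome (cis / coupling).

cis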